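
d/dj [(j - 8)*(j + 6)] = 2*j - 2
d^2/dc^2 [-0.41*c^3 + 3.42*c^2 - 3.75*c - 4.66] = 6.84 - 2.46*c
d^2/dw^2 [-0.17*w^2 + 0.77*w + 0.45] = -0.340000000000000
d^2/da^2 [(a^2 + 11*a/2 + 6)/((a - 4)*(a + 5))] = 3*(3*a^3 + 52*a^2 + 232*a + 424)/(a^6 + 3*a^5 - 57*a^4 - 119*a^3 + 1140*a^2 + 1200*a - 8000)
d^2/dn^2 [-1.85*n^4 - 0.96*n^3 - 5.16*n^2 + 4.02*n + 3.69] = -22.2*n^2 - 5.76*n - 10.32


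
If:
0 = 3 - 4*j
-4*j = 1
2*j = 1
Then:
No Solution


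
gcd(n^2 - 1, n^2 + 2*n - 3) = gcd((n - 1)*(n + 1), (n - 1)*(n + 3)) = n - 1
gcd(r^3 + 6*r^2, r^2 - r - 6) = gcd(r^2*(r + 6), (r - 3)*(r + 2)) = 1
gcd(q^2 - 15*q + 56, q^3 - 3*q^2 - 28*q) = q - 7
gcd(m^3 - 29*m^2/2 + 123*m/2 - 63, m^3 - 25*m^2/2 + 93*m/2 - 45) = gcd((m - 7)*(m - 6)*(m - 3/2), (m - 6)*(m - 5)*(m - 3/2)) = m^2 - 15*m/2 + 9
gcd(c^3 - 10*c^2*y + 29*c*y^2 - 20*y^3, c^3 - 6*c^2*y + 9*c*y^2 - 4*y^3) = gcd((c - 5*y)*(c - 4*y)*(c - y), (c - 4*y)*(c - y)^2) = c^2 - 5*c*y + 4*y^2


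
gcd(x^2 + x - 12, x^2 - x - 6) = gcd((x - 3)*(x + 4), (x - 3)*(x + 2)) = x - 3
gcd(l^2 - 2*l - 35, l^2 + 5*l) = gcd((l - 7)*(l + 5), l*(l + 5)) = l + 5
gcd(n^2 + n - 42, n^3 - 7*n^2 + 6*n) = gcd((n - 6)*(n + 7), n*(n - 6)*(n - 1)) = n - 6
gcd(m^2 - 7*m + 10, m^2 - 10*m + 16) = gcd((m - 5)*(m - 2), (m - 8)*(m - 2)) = m - 2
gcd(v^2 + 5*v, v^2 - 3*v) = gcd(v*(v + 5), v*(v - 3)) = v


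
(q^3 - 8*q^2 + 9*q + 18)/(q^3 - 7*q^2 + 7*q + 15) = (q - 6)/(q - 5)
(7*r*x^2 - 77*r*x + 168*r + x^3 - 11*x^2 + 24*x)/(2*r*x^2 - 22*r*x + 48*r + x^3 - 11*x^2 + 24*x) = (7*r + x)/(2*r + x)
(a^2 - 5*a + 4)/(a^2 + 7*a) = (a^2 - 5*a + 4)/(a*(a + 7))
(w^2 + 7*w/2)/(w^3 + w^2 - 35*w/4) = 2/(2*w - 5)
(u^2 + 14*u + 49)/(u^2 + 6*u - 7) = (u + 7)/(u - 1)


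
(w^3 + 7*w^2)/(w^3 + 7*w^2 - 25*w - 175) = w^2/(w^2 - 25)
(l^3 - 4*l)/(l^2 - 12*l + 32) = l*(l^2 - 4)/(l^2 - 12*l + 32)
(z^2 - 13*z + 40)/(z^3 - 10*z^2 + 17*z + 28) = (z^2 - 13*z + 40)/(z^3 - 10*z^2 + 17*z + 28)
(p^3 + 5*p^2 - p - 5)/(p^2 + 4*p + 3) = (p^2 + 4*p - 5)/(p + 3)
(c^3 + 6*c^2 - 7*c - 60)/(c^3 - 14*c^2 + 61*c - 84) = (c^2 + 9*c + 20)/(c^2 - 11*c + 28)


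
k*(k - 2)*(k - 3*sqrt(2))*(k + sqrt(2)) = k^4 - 2*sqrt(2)*k^3 - 2*k^3 - 6*k^2 + 4*sqrt(2)*k^2 + 12*k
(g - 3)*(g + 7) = g^2 + 4*g - 21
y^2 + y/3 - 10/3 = (y - 5/3)*(y + 2)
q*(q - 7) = q^2 - 7*q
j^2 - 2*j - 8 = (j - 4)*(j + 2)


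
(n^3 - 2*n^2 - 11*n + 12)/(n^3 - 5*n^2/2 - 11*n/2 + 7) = 2*(n^2 - n - 12)/(2*n^2 - 3*n - 14)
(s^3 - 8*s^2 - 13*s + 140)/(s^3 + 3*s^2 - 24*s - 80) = (s - 7)/(s + 4)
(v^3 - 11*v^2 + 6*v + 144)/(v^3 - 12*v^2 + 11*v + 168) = (v - 6)/(v - 7)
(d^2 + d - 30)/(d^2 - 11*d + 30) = (d + 6)/(d - 6)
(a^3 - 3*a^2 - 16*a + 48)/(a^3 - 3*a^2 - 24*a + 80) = (a^2 + a - 12)/(a^2 + a - 20)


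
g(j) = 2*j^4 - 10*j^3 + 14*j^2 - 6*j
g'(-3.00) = -576.00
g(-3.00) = 576.00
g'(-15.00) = -34176.00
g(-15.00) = 138240.00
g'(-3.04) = -593.12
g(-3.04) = 599.38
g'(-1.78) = -196.01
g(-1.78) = 131.51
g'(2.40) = -1.01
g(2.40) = -5.64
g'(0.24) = -0.90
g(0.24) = -0.77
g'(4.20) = 175.10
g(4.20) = 103.22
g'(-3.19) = -660.30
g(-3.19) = 693.33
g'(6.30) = 980.08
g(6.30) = 1167.98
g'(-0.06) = -7.79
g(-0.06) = 0.41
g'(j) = 8*j^3 - 30*j^2 + 28*j - 6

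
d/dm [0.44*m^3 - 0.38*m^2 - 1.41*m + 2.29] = 1.32*m^2 - 0.76*m - 1.41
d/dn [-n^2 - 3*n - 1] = -2*n - 3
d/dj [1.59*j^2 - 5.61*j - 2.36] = 3.18*j - 5.61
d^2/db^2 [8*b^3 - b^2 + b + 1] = 48*b - 2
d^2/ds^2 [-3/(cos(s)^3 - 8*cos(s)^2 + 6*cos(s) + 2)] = 3*((-27*cos(s) + 64*cos(2*s) - 9*cos(3*s))*(cos(s)^3 - 8*cos(s)^2 + 6*cos(s) + 2)/4 - 2*(3*cos(s)^2 - 16*cos(s) + 6)^2*sin(s)^2)/(cos(s)^3 - 8*cos(s)^2 + 6*cos(s) + 2)^3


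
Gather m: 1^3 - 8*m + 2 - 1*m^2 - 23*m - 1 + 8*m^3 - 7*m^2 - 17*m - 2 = 8*m^3 - 8*m^2 - 48*m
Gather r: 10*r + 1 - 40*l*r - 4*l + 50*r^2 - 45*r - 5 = -4*l + 50*r^2 + r*(-40*l - 35) - 4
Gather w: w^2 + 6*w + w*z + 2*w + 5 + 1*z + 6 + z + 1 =w^2 + w*(z + 8) + 2*z + 12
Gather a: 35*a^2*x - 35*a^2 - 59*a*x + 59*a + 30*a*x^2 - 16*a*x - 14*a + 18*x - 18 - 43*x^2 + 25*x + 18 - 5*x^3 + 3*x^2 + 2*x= a^2*(35*x - 35) + a*(30*x^2 - 75*x + 45) - 5*x^3 - 40*x^2 + 45*x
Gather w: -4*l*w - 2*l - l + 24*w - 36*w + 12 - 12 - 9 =-3*l + w*(-4*l - 12) - 9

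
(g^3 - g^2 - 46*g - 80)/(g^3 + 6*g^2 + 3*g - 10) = (g - 8)/(g - 1)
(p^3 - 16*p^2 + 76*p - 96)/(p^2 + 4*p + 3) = (p^3 - 16*p^2 + 76*p - 96)/(p^2 + 4*p + 3)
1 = 1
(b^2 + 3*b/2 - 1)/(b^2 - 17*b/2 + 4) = (b + 2)/(b - 8)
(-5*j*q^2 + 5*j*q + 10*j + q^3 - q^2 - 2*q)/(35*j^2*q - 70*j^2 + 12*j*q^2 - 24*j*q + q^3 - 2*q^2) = (-5*j*q - 5*j + q^2 + q)/(35*j^2 + 12*j*q + q^2)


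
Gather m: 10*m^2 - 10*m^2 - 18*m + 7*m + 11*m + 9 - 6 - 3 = 0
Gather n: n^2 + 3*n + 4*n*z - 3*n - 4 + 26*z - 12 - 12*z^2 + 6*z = n^2 + 4*n*z - 12*z^2 + 32*z - 16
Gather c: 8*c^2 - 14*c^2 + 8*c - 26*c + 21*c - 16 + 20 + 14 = -6*c^2 + 3*c + 18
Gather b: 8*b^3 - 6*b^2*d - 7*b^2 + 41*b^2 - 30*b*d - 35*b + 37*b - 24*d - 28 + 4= 8*b^3 + b^2*(34 - 6*d) + b*(2 - 30*d) - 24*d - 24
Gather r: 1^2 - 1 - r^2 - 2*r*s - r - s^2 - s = -r^2 + r*(-2*s - 1) - s^2 - s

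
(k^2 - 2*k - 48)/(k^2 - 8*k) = (k + 6)/k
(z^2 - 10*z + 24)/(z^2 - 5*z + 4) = (z - 6)/(z - 1)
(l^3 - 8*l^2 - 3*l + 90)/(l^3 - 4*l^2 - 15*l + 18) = (l - 5)/(l - 1)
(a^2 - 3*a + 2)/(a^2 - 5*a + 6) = (a - 1)/(a - 3)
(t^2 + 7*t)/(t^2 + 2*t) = (t + 7)/(t + 2)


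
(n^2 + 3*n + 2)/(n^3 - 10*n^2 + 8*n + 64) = (n + 1)/(n^2 - 12*n + 32)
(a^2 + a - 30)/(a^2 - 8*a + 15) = (a + 6)/(a - 3)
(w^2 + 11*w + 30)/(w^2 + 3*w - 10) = (w + 6)/(w - 2)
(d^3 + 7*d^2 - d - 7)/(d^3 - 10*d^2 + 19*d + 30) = (d^2 + 6*d - 7)/(d^2 - 11*d + 30)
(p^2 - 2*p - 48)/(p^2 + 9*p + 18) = (p - 8)/(p + 3)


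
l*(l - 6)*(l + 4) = l^3 - 2*l^2 - 24*l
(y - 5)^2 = y^2 - 10*y + 25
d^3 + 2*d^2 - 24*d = d*(d - 4)*(d + 6)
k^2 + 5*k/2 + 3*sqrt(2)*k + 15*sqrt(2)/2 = (k + 5/2)*(k + 3*sqrt(2))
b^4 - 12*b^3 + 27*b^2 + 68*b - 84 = (b - 7)*(b - 6)*(b - 1)*(b + 2)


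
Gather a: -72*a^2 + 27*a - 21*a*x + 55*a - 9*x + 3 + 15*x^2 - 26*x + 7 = -72*a^2 + a*(82 - 21*x) + 15*x^2 - 35*x + 10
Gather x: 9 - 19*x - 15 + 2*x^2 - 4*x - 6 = 2*x^2 - 23*x - 12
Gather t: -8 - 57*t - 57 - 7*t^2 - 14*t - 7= -7*t^2 - 71*t - 72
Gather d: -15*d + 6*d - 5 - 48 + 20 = -9*d - 33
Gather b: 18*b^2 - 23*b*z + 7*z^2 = 18*b^2 - 23*b*z + 7*z^2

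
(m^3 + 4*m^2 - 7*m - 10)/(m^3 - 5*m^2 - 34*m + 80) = (m + 1)/(m - 8)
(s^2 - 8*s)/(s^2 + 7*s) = (s - 8)/(s + 7)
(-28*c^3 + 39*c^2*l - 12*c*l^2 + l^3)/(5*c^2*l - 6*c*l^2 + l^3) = (-28*c^2 + 11*c*l - l^2)/(l*(5*c - l))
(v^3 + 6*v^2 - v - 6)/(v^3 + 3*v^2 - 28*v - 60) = (v^2 - 1)/(v^2 - 3*v - 10)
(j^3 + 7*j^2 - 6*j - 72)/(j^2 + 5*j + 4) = (j^2 + 3*j - 18)/(j + 1)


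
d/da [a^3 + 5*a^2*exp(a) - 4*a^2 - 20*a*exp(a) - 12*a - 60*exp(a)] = 5*a^2*exp(a) + 3*a^2 - 10*a*exp(a) - 8*a - 80*exp(a) - 12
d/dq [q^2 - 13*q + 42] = 2*q - 13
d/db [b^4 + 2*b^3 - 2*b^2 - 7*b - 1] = 4*b^3 + 6*b^2 - 4*b - 7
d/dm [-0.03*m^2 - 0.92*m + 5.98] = -0.06*m - 0.92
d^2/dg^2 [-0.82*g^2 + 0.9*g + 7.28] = -1.64000000000000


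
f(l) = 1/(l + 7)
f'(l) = -1/(l + 7)^2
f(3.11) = 0.10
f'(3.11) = -0.01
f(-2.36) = 0.22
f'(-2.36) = -0.05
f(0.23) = 0.14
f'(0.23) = -0.02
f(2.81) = 0.10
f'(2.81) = -0.01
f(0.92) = 0.13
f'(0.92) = -0.02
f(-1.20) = 0.17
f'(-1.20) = -0.03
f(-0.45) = 0.15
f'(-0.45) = -0.02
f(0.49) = 0.13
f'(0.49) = -0.02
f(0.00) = 0.14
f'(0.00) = -0.02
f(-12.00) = -0.20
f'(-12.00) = -0.04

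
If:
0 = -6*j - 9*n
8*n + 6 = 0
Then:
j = 9/8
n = -3/4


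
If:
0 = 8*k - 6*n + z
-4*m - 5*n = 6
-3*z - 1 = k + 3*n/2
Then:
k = -13*z/12 - 1/3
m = 115*z/72 - 17/18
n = -23*z/18 - 4/9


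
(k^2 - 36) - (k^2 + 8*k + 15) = -8*k - 51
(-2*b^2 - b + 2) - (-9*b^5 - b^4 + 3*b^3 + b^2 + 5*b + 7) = 9*b^5 + b^4 - 3*b^3 - 3*b^2 - 6*b - 5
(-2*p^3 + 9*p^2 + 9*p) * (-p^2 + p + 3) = 2*p^5 - 11*p^4 - 6*p^3 + 36*p^2 + 27*p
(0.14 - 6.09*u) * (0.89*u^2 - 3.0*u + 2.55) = -5.4201*u^3 + 18.3946*u^2 - 15.9495*u + 0.357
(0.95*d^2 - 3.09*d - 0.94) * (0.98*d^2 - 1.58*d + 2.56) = 0.931*d^4 - 4.5292*d^3 + 6.393*d^2 - 6.4252*d - 2.4064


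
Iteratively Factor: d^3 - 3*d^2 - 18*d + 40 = (d - 5)*(d^2 + 2*d - 8) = (d - 5)*(d + 4)*(d - 2)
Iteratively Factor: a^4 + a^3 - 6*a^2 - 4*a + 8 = (a + 2)*(a^3 - a^2 - 4*a + 4) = (a - 2)*(a + 2)*(a^2 + a - 2) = (a - 2)*(a - 1)*(a + 2)*(a + 2)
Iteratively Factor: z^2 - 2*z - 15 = (z - 5)*(z + 3)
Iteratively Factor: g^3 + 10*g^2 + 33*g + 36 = (g + 4)*(g^2 + 6*g + 9) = (g + 3)*(g + 4)*(g + 3)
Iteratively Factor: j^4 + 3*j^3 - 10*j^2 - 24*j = (j + 4)*(j^3 - j^2 - 6*j) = (j + 2)*(j + 4)*(j^2 - 3*j) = (j - 3)*(j + 2)*(j + 4)*(j)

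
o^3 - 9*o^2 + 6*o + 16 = (o - 8)*(o - 2)*(o + 1)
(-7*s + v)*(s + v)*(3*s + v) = -21*s^3 - 25*s^2*v - 3*s*v^2 + v^3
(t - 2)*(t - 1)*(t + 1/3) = t^3 - 8*t^2/3 + t + 2/3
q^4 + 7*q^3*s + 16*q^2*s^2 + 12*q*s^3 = q*(q + 2*s)^2*(q + 3*s)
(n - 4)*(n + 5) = n^2 + n - 20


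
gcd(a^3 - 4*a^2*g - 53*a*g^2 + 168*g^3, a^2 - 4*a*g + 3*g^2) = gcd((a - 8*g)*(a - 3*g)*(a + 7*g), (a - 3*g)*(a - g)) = a - 3*g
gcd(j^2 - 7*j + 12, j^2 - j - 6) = j - 3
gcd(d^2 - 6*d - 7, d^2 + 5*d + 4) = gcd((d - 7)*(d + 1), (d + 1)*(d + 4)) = d + 1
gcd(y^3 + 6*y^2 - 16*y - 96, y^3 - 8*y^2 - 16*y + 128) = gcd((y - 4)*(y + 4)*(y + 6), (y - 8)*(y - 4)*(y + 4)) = y^2 - 16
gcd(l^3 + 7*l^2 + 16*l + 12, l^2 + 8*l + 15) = l + 3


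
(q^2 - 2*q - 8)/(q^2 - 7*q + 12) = (q + 2)/(q - 3)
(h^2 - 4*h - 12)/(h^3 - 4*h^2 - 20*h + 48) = (h + 2)/(h^2 + 2*h - 8)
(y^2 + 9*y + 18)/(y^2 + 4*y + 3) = (y + 6)/(y + 1)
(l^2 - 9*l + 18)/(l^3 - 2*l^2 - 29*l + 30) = (l - 3)/(l^2 + 4*l - 5)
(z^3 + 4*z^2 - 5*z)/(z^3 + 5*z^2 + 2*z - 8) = z*(z + 5)/(z^2 + 6*z + 8)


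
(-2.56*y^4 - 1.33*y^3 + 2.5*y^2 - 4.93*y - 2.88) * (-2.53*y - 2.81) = 6.4768*y^5 + 10.5585*y^4 - 2.5877*y^3 + 5.4479*y^2 + 21.1397*y + 8.0928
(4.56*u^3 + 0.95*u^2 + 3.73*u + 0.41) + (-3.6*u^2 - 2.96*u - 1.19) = 4.56*u^3 - 2.65*u^2 + 0.77*u - 0.78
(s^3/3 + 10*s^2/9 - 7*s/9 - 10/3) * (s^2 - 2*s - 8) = s^5/3 + 4*s^4/9 - 17*s^3/3 - 32*s^2/3 + 116*s/9 + 80/3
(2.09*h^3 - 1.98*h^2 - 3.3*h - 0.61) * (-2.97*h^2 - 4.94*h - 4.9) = -6.2073*h^5 - 4.444*h^4 + 9.3412*h^3 + 27.8157*h^2 + 19.1834*h + 2.989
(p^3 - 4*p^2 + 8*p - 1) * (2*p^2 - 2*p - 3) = 2*p^5 - 10*p^4 + 21*p^3 - 6*p^2 - 22*p + 3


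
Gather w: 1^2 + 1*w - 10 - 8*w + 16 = 7 - 7*w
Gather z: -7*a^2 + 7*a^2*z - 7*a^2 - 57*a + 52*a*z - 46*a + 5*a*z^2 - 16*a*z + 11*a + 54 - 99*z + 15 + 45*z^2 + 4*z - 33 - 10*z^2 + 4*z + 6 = -14*a^2 - 92*a + z^2*(5*a + 35) + z*(7*a^2 + 36*a - 91) + 42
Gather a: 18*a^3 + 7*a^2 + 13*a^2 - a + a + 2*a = 18*a^3 + 20*a^2 + 2*a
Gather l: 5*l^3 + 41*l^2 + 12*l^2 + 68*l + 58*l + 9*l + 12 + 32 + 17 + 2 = 5*l^3 + 53*l^2 + 135*l + 63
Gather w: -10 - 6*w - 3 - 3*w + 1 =-9*w - 12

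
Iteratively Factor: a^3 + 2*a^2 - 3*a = (a + 3)*(a^2 - a) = a*(a + 3)*(a - 1)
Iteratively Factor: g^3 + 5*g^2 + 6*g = (g + 3)*(g^2 + 2*g) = (g + 2)*(g + 3)*(g)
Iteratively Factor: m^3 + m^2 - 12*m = (m - 3)*(m^2 + 4*m) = (m - 3)*(m + 4)*(m)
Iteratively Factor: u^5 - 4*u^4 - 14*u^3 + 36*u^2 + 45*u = (u)*(u^4 - 4*u^3 - 14*u^2 + 36*u + 45) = u*(u + 3)*(u^3 - 7*u^2 + 7*u + 15) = u*(u + 1)*(u + 3)*(u^2 - 8*u + 15) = u*(u - 5)*(u + 1)*(u + 3)*(u - 3)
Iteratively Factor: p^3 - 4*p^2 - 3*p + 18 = (p - 3)*(p^2 - p - 6) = (p - 3)^2*(p + 2)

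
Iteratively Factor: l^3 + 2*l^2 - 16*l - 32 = (l + 4)*(l^2 - 2*l - 8) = (l - 4)*(l + 4)*(l + 2)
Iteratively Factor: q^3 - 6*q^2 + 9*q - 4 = (q - 1)*(q^2 - 5*q + 4) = (q - 4)*(q - 1)*(q - 1)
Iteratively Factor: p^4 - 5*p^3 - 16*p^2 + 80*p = (p + 4)*(p^3 - 9*p^2 + 20*p) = (p - 4)*(p + 4)*(p^2 - 5*p) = p*(p - 4)*(p + 4)*(p - 5)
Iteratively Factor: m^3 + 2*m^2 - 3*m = (m - 1)*(m^2 + 3*m) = m*(m - 1)*(m + 3)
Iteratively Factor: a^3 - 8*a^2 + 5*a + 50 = (a - 5)*(a^2 - 3*a - 10) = (a - 5)^2*(a + 2)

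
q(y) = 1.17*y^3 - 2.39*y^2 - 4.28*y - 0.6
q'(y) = 3.51*y^2 - 4.78*y - 4.28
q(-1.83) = -7.94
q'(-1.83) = 16.22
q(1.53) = -8.55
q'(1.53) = -3.38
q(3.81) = 13.11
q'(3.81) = 28.46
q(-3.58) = -69.59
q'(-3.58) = 57.82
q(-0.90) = 0.46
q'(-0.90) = 2.87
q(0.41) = -2.68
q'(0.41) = -5.65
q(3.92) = 16.37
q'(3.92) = 30.92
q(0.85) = -5.25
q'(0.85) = -5.81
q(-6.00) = -313.68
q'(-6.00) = 150.76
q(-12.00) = -2315.16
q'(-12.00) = 558.52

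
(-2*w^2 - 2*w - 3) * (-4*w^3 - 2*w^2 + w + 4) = 8*w^5 + 12*w^4 + 14*w^3 - 4*w^2 - 11*w - 12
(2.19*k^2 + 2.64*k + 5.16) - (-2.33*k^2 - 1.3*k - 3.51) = 4.52*k^2 + 3.94*k + 8.67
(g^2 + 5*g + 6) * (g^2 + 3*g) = g^4 + 8*g^3 + 21*g^2 + 18*g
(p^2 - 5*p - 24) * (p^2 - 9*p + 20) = p^4 - 14*p^3 + 41*p^2 + 116*p - 480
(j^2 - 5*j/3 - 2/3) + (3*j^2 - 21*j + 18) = 4*j^2 - 68*j/3 + 52/3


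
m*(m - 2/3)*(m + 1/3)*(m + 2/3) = m^4 + m^3/3 - 4*m^2/9 - 4*m/27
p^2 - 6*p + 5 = (p - 5)*(p - 1)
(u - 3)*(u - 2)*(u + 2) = u^3 - 3*u^2 - 4*u + 12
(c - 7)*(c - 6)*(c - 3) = c^3 - 16*c^2 + 81*c - 126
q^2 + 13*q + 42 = (q + 6)*(q + 7)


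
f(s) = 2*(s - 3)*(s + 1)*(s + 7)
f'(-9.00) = 272.00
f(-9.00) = -384.00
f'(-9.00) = 272.00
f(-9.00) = -384.00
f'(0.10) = -31.94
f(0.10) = -45.30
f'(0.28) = -27.93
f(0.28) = -50.69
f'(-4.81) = 8.62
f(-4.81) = 130.33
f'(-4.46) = -3.85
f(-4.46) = 131.12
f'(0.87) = -12.06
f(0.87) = -62.69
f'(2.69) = 63.22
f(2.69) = -22.17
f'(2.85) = 71.74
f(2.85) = -11.38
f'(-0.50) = -42.50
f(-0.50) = -22.75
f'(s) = 2*(s - 3)*(s + 1) + 2*(s - 3)*(s + 7) + 2*(s + 1)*(s + 7)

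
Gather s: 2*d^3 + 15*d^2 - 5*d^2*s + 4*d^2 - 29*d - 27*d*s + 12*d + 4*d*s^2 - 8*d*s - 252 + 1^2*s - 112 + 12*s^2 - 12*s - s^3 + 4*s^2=2*d^3 + 19*d^2 - 17*d - s^3 + s^2*(4*d + 16) + s*(-5*d^2 - 35*d - 11) - 364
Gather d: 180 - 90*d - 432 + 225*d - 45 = 135*d - 297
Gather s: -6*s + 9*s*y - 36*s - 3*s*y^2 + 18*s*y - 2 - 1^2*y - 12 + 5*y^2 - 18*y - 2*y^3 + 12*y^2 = s*(-3*y^2 + 27*y - 42) - 2*y^3 + 17*y^2 - 19*y - 14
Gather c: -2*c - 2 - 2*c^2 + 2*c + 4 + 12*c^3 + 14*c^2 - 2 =12*c^3 + 12*c^2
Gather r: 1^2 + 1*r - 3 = r - 2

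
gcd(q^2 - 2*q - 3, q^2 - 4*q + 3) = q - 3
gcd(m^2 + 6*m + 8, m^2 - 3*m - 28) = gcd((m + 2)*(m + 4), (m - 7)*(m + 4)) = m + 4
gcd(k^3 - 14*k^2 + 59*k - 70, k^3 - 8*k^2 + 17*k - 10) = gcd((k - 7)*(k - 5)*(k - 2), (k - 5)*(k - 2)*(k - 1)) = k^2 - 7*k + 10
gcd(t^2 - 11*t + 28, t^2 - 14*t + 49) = t - 7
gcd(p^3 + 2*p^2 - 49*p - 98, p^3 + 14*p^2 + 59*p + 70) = p^2 + 9*p + 14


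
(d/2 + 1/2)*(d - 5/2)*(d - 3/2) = d^3/2 - 3*d^2/2 - d/8 + 15/8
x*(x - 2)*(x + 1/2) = x^3 - 3*x^2/2 - x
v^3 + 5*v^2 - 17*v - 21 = (v - 3)*(v + 1)*(v + 7)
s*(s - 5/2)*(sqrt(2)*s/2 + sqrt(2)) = sqrt(2)*s^3/2 - sqrt(2)*s^2/4 - 5*sqrt(2)*s/2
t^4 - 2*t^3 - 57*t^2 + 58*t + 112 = (t - 8)*(t - 2)*(t + 1)*(t + 7)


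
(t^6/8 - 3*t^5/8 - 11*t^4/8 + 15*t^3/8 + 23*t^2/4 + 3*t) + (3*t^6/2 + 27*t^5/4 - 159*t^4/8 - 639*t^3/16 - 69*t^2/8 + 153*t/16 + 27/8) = 13*t^6/8 + 51*t^5/8 - 85*t^4/4 - 609*t^3/16 - 23*t^2/8 + 201*t/16 + 27/8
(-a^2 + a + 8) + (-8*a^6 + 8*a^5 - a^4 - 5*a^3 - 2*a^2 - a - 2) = -8*a^6 + 8*a^5 - a^4 - 5*a^3 - 3*a^2 + 6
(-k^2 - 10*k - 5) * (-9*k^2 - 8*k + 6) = 9*k^4 + 98*k^3 + 119*k^2 - 20*k - 30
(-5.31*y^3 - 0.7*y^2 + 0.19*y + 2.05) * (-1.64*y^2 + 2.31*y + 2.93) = 8.7084*y^5 - 11.1181*y^4 - 17.4869*y^3 - 4.9741*y^2 + 5.2922*y + 6.0065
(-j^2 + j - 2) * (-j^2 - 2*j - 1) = j^4 + j^3 + j^2 + 3*j + 2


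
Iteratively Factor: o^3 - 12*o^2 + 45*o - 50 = (o - 5)*(o^2 - 7*o + 10) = (o - 5)^2*(o - 2)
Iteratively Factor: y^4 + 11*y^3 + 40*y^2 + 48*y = (y + 4)*(y^3 + 7*y^2 + 12*y) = y*(y + 4)*(y^2 + 7*y + 12) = y*(y + 4)^2*(y + 3)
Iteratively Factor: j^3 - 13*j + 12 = (j + 4)*(j^2 - 4*j + 3) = (j - 3)*(j + 4)*(j - 1)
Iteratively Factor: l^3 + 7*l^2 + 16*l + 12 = (l + 2)*(l^2 + 5*l + 6) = (l + 2)^2*(l + 3)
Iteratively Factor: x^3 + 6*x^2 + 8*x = (x)*(x^2 + 6*x + 8) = x*(x + 4)*(x + 2)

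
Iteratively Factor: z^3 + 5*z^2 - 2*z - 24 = (z + 4)*(z^2 + z - 6) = (z + 3)*(z + 4)*(z - 2)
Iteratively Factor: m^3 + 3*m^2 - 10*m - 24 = (m + 4)*(m^2 - m - 6) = (m + 2)*(m + 4)*(m - 3)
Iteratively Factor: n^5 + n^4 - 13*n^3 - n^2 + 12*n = (n - 1)*(n^4 + 2*n^3 - 11*n^2 - 12*n) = (n - 3)*(n - 1)*(n^3 + 5*n^2 + 4*n) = (n - 3)*(n - 1)*(n + 4)*(n^2 + n) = n*(n - 3)*(n - 1)*(n + 4)*(n + 1)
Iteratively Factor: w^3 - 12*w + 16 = (w - 2)*(w^2 + 2*w - 8) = (w - 2)*(w + 4)*(w - 2)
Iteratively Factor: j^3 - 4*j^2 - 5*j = (j + 1)*(j^2 - 5*j) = j*(j + 1)*(j - 5)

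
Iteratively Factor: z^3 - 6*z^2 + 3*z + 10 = (z - 5)*(z^2 - z - 2) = (z - 5)*(z - 2)*(z + 1)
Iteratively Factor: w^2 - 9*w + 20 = (w - 5)*(w - 4)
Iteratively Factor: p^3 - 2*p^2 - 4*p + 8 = (p - 2)*(p^2 - 4) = (p - 2)^2*(p + 2)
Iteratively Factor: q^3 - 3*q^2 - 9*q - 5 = (q + 1)*(q^2 - 4*q - 5) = (q - 5)*(q + 1)*(q + 1)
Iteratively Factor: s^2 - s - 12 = (s - 4)*(s + 3)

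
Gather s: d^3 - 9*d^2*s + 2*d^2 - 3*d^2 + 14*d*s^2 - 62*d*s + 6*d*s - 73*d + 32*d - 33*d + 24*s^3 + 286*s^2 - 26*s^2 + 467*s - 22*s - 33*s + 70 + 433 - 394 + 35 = d^3 - d^2 - 74*d + 24*s^3 + s^2*(14*d + 260) + s*(-9*d^2 - 56*d + 412) + 144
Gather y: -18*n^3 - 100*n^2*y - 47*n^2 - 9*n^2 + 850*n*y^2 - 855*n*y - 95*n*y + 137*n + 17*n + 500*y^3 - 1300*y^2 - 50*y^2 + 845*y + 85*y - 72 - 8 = -18*n^3 - 56*n^2 + 154*n + 500*y^3 + y^2*(850*n - 1350) + y*(-100*n^2 - 950*n + 930) - 80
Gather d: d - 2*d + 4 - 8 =-d - 4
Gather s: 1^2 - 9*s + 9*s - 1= 0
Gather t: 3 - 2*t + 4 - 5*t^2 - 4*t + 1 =-5*t^2 - 6*t + 8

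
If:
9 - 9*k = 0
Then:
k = 1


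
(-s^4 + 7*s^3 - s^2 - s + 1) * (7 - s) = s^5 - 14*s^4 + 50*s^3 - 6*s^2 - 8*s + 7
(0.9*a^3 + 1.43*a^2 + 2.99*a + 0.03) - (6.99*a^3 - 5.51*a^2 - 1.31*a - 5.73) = -6.09*a^3 + 6.94*a^2 + 4.3*a + 5.76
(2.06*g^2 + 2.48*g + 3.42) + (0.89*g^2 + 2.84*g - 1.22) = 2.95*g^2 + 5.32*g + 2.2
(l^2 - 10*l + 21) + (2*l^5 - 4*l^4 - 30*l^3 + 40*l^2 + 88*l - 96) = 2*l^5 - 4*l^4 - 30*l^3 + 41*l^2 + 78*l - 75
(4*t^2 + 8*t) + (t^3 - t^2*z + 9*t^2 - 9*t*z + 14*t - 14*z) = t^3 - t^2*z + 13*t^2 - 9*t*z + 22*t - 14*z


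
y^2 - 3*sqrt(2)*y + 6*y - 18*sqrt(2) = (y + 6)*(y - 3*sqrt(2))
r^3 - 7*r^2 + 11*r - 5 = (r - 5)*(r - 1)^2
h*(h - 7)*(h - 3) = h^3 - 10*h^2 + 21*h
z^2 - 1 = (z - 1)*(z + 1)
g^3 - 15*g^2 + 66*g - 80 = (g - 8)*(g - 5)*(g - 2)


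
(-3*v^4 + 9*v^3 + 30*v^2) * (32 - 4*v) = 12*v^5 - 132*v^4 + 168*v^3 + 960*v^2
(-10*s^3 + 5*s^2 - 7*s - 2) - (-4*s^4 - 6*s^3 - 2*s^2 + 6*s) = 4*s^4 - 4*s^3 + 7*s^2 - 13*s - 2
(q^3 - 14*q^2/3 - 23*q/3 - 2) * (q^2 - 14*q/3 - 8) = q^5 - 28*q^4/3 + 55*q^3/9 + 640*q^2/9 + 212*q/3 + 16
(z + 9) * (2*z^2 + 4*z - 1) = 2*z^3 + 22*z^2 + 35*z - 9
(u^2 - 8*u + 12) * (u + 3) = u^3 - 5*u^2 - 12*u + 36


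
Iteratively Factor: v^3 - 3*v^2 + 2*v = (v)*(v^2 - 3*v + 2) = v*(v - 1)*(v - 2)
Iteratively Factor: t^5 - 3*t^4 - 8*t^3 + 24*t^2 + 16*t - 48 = (t - 3)*(t^4 - 8*t^2 + 16) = (t - 3)*(t + 2)*(t^3 - 2*t^2 - 4*t + 8) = (t - 3)*(t - 2)*(t + 2)*(t^2 - 4) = (t - 3)*(t - 2)*(t + 2)^2*(t - 2)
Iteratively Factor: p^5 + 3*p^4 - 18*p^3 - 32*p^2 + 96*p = (p - 2)*(p^4 + 5*p^3 - 8*p^2 - 48*p) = (p - 2)*(p + 4)*(p^3 + p^2 - 12*p) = (p - 3)*(p - 2)*(p + 4)*(p^2 + 4*p) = p*(p - 3)*(p - 2)*(p + 4)*(p + 4)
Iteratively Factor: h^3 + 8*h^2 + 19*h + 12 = (h + 1)*(h^2 + 7*h + 12) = (h + 1)*(h + 3)*(h + 4)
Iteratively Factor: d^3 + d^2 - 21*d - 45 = (d + 3)*(d^2 - 2*d - 15) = (d - 5)*(d + 3)*(d + 3)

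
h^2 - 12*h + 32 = (h - 8)*(h - 4)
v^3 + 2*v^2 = v^2*(v + 2)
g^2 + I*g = g*(g + I)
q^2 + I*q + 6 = (q - 2*I)*(q + 3*I)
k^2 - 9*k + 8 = (k - 8)*(k - 1)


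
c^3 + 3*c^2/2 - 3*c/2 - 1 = (c - 1)*(c + 1/2)*(c + 2)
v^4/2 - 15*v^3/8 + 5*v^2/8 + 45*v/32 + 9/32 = (v/2 + 1/4)*(v - 3)*(v - 3/2)*(v + 1/4)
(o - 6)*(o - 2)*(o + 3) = o^3 - 5*o^2 - 12*o + 36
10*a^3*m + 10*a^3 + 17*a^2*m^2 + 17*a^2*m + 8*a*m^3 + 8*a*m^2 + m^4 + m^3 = (a + m)*(2*a + m)*(5*a + m)*(m + 1)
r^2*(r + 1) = r^3 + r^2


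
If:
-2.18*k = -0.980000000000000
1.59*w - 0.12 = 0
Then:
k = 0.45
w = 0.08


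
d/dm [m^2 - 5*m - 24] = 2*m - 5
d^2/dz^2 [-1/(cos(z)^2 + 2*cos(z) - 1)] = (8*sin(z)^4 - 20*sin(z)^2 - 11*cos(z) + 3*cos(3*z) - 8)/(2*(-sin(z)^2 + 2*cos(z))^3)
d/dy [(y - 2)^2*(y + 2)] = (y - 2)*(3*y + 2)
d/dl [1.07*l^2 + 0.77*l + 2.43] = 2.14*l + 0.77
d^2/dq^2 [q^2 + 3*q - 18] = 2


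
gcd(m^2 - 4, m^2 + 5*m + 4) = 1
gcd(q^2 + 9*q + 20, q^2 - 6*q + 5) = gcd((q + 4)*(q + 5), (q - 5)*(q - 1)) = 1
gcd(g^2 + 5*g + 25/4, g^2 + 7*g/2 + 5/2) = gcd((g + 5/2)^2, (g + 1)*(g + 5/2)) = g + 5/2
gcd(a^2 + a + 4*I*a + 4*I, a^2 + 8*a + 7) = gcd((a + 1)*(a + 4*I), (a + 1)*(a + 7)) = a + 1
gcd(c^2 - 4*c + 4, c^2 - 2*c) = c - 2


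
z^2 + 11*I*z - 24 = (z + 3*I)*(z + 8*I)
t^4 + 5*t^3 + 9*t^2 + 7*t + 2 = (t + 1)^3*(t + 2)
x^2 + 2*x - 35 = (x - 5)*(x + 7)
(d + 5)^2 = d^2 + 10*d + 25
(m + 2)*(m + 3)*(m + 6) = m^3 + 11*m^2 + 36*m + 36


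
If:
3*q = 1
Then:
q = 1/3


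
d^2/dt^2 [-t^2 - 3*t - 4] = -2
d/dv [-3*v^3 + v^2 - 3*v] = -9*v^2 + 2*v - 3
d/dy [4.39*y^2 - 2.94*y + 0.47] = 8.78*y - 2.94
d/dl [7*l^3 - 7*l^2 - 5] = 7*l*(3*l - 2)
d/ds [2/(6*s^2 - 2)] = -6*s/(3*s^2 - 1)^2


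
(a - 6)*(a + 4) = a^2 - 2*a - 24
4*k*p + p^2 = p*(4*k + p)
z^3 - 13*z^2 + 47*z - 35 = (z - 7)*(z - 5)*(z - 1)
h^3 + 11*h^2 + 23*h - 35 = (h - 1)*(h + 5)*(h + 7)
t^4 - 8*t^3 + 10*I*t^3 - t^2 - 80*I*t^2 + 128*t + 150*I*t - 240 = (t - 5)*(t - 3)*(t + 2*I)*(t + 8*I)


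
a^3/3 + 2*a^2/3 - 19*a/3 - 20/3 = (a/3 + 1/3)*(a - 4)*(a + 5)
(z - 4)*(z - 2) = z^2 - 6*z + 8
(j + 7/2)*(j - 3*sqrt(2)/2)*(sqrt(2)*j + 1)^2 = 2*j^4 - sqrt(2)*j^3 + 7*j^3 - 5*j^2 - 7*sqrt(2)*j^2/2 - 35*j/2 - 3*sqrt(2)*j/2 - 21*sqrt(2)/4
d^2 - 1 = (d - 1)*(d + 1)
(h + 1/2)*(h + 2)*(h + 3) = h^3 + 11*h^2/2 + 17*h/2 + 3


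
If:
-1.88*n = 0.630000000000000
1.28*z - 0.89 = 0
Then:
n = -0.34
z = 0.70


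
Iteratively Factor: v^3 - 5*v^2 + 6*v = (v - 3)*(v^2 - 2*v) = v*(v - 3)*(v - 2)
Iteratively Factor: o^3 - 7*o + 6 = (o + 3)*(o^2 - 3*o + 2) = (o - 1)*(o + 3)*(o - 2)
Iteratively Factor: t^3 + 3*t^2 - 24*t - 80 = (t + 4)*(t^2 - t - 20) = (t - 5)*(t + 4)*(t + 4)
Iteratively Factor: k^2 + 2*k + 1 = (k + 1)*(k + 1)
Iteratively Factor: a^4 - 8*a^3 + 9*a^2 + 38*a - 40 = (a - 4)*(a^3 - 4*a^2 - 7*a + 10) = (a - 5)*(a - 4)*(a^2 + a - 2) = (a - 5)*(a - 4)*(a - 1)*(a + 2)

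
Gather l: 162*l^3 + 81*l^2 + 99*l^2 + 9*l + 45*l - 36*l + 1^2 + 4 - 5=162*l^3 + 180*l^2 + 18*l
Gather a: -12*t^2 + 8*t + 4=-12*t^2 + 8*t + 4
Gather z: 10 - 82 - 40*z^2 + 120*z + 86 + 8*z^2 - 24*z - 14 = -32*z^2 + 96*z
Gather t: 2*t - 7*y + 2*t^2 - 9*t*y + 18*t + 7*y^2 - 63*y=2*t^2 + t*(20 - 9*y) + 7*y^2 - 70*y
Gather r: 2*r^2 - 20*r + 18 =2*r^2 - 20*r + 18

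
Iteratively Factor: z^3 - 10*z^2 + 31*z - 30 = (z - 5)*(z^2 - 5*z + 6) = (z - 5)*(z - 2)*(z - 3)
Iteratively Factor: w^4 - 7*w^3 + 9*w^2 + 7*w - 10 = (w + 1)*(w^3 - 8*w^2 + 17*w - 10) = (w - 5)*(w + 1)*(w^2 - 3*w + 2) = (w - 5)*(w - 2)*(w + 1)*(w - 1)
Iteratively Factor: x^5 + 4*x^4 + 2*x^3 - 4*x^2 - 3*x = (x + 1)*(x^4 + 3*x^3 - x^2 - 3*x) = (x + 1)*(x + 3)*(x^3 - x) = (x + 1)^2*(x + 3)*(x^2 - x) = (x - 1)*(x + 1)^2*(x + 3)*(x)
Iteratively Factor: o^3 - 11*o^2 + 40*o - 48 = (o - 4)*(o^2 - 7*o + 12) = (o - 4)*(o - 3)*(o - 4)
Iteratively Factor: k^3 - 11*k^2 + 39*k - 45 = (k - 5)*(k^2 - 6*k + 9) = (k - 5)*(k - 3)*(k - 3)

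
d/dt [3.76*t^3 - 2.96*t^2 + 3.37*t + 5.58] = 11.28*t^2 - 5.92*t + 3.37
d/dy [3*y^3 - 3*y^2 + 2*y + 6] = 9*y^2 - 6*y + 2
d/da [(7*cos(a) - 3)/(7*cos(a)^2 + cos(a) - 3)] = (-49*sin(a)^2 - 42*cos(a) + 67)*sin(a)/(7*cos(a)^2 + cos(a) - 3)^2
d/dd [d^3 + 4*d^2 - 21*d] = 3*d^2 + 8*d - 21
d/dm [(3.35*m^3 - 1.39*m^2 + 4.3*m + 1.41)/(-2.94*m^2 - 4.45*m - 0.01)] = (-9.849*m^4 - 29.815*m^3 + 18.727*m^2 + 8.3186*m + 6.2315)/(8.6436*m^4 + 26.166*m^3 + 19.8613*m^2 + 0.089*m + 0.0001)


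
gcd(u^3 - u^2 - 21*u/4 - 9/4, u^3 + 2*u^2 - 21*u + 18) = u - 3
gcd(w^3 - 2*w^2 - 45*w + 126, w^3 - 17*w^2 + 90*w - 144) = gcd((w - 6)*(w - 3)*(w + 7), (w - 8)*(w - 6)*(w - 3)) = w^2 - 9*w + 18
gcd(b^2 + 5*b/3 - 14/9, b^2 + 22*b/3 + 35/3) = b + 7/3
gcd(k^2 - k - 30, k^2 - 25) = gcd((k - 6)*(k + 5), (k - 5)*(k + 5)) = k + 5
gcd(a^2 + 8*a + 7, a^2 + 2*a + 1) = a + 1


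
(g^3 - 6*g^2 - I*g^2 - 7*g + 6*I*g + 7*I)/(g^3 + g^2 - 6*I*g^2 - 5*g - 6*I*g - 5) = (g - 7)/(g - 5*I)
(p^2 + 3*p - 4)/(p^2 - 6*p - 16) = (-p^2 - 3*p + 4)/(-p^2 + 6*p + 16)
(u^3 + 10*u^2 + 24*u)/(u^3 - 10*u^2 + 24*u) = (u^2 + 10*u + 24)/(u^2 - 10*u + 24)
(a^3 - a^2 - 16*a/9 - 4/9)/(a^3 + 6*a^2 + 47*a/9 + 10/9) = (a - 2)/(a + 5)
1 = 1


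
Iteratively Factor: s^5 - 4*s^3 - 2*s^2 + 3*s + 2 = (s - 2)*(s^4 + 2*s^3 - 2*s - 1) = (s - 2)*(s + 1)*(s^3 + s^2 - s - 1) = (s - 2)*(s + 1)^2*(s^2 - 1) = (s - 2)*(s + 1)^3*(s - 1)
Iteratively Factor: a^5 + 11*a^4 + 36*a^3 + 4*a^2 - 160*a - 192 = (a + 4)*(a^4 + 7*a^3 + 8*a^2 - 28*a - 48) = (a + 2)*(a + 4)*(a^3 + 5*a^2 - 2*a - 24) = (a + 2)*(a + 3)*(a + 4)*(a^2 + 2*a - 8) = (a - 2)*(a + 2)*(a + 3)*(a + 4)*(a + 4)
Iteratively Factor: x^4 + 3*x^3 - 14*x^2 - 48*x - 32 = (x + 2)*(x^3 + x^2 - 16*x - 16) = (x - 4)*(x + 2)*(x^2 + 5*x + 4) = (x - 4)*(x + 1)*(x + 2)*(x + 4)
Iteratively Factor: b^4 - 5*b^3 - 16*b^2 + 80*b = (b)*(b^3 - 5*b^2 - 16*b + 80) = b*(b - 4)*(b^2 - b - 20) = b*(b - 5)*(b - 4)*(b + 4)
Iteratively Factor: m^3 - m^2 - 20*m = (m + 4)*(m^2 - 5*m) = m*(m + 4)*(m - 5)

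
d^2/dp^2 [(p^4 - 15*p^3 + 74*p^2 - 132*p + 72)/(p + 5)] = 2*(3*p^4 + 25*p^3 - 75*p^2 - 1125*p + 2582)/(p^3 + 15*p^2 + 75*p + 125)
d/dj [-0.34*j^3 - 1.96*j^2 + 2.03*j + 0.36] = -1.02*j^2 - 3.92*j + 2.03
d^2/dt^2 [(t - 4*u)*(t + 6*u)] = 2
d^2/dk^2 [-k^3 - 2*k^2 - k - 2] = -6*k - 4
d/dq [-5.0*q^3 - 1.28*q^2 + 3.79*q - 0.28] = -15.0*q^2 - 2.56*q + 3.79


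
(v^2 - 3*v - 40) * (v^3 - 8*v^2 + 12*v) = v^5 - 11*v^4 - 4*v^3 + 284*v^2 - 480*v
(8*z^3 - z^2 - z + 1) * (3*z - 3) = 24*z^4 - 27*z^3 + 6*z - 3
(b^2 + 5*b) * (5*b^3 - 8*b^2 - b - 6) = 5*b^5 + 17*b^4 - 41*b^3 - 11*b^2 - 30*b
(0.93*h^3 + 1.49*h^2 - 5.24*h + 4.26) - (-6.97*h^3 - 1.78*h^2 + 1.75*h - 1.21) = 7.9*h^3 + 3.27*h^2 - 6.99*h + 5.47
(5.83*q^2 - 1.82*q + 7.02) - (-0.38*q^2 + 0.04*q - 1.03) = 6.21*q^2 - 1.86*q + 8.05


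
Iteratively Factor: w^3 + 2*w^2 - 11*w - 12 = (w + 1)*(w^2 + w - 12) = (w - 3)*(w + 1)*(w + 4)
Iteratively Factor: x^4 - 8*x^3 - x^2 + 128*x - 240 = (x - 5)*(x^3 - 3*x^2 - 16*x + 48) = (x - 5)*(x - 4)*(x^2 + x - 12) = (x - 5)*(x - 4)*(x - 3)*(x + 4)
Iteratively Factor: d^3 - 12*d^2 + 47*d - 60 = (d - 4)*(d^2 - 8*d + 15) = (d - 5)*(d - 4)*(d - 3)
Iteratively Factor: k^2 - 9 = (k + 3)*(k - 3)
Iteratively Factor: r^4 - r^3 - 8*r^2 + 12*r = (r - 2)*(r^3 + r^2 - 6*r) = r*(r - 2)*(r^2 + r - 6) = r*(r - 2)^2*(r + 3)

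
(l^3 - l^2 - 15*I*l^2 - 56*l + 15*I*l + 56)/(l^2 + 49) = (l^2 - l*(1 + 8*I) + 8*I)/(l + 7*I)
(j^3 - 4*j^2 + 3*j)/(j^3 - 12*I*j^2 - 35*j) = (-j^2 + 4*j - 3)/(-j^2 + 12*I*j + 35)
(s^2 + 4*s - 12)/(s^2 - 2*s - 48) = (s - 2)/(s - 8)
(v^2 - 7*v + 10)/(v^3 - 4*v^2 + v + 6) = (v - 5)/(v^2 - 2*v - 3)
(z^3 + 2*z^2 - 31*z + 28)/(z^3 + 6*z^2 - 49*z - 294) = (z^2 - 5*z + 4)/(z^2 - z - 42)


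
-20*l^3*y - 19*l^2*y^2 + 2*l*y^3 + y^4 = y*(-4*l + y)*(l + y)*(5*l + y)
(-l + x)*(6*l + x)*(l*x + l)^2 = -6*l^4*x^2 - 12*l^4*x - 6*l^4 + 5*l^3*x^3 + 10*l^3*x^2 + 5*l^3*x + l^2*x^4 + 2*l^2*x^3 + l^2*x^2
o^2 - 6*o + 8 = (o - 4)*(o - 2)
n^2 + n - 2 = (n - 1)*(n + 2)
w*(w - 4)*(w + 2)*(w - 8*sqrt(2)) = w^4 - 8*sqrt(2)*w^3 - 2*w^3 - 8*w^2 + 16*sqrt(2)*w^2 + 64*sqrt(2)*w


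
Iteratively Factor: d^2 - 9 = (d + 3)*(d - 3)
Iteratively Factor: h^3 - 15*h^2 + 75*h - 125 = (h - 5)*(h^2 - 10*h + 25) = (h - 5)^2*(h - 5)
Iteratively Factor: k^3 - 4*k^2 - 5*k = (k)*(k^2 - 4*k - 5) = k*(k + 1)*(k - 5)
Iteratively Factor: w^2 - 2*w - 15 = (w + 3)*(w - 5)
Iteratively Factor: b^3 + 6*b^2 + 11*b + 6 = (b + 3)*(b^2 + 3*b + 2) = (b + 1)*(b + 3)*(b + 2)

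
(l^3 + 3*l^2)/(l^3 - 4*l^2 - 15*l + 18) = l^2/(l^2 - 7*l + 6)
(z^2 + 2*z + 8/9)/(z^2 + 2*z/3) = (z + 4/3)/z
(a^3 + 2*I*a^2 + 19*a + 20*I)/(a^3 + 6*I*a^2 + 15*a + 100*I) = (a + I)/(a + 5*I)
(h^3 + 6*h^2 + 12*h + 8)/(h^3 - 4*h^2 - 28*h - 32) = (h + 2)/(h - 8)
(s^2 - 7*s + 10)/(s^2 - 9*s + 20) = (s - 2)/(s - 4)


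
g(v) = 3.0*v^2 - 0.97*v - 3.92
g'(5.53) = 32.21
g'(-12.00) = -72.97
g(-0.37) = -3.15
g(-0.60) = -2.26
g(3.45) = 28.44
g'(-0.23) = -2.35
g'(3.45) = 19.73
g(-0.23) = -3.54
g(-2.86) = 23.39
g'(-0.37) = -3.19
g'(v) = 6.0*v - 0.97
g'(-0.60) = -4.57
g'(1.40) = 7.43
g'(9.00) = 53.03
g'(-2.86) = -18.13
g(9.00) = 230.35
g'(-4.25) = -26.47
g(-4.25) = 54.39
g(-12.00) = 439.72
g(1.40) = 0.60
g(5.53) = 82.46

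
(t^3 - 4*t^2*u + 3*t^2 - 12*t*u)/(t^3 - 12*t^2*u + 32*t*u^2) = (t + 3)/(t - 8*u)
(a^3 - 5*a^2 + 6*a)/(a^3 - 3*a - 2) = a*(a - 3)/(a^2 + 2*a + 1)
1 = 1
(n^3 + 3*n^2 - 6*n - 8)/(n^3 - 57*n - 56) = (n^2 + 2*n - 8)/(n^2 - n - 56)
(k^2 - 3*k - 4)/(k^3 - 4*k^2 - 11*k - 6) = (k - 4)/(k^2 - 5*k - 6)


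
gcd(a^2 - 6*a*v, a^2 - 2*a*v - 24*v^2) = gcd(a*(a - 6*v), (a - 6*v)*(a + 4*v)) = -a + 6*v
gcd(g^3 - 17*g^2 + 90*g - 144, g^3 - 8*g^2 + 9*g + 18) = g^2 - 9*g + 18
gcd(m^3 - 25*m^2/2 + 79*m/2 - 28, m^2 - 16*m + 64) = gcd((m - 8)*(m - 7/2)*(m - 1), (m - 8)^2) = m - 8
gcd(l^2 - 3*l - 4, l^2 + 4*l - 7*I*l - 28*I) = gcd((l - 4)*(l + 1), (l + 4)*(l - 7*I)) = 1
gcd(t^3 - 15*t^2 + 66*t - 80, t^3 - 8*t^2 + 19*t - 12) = 1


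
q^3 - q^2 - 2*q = q*(q - 2)*(q + 1)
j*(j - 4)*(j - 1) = j^3 - 5*j^2 + 4*j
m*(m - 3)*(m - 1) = m^3 - 4*m^2 + 3*m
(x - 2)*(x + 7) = x^2 + 5*x - 14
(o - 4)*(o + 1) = o^2 - 3*o - 4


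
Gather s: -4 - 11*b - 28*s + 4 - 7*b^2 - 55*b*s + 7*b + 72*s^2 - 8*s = -7*b^2 - 4*b + 72*s^2 + s*(-55*b - 36)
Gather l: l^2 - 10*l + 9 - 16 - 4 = l^2 - 10*l - 11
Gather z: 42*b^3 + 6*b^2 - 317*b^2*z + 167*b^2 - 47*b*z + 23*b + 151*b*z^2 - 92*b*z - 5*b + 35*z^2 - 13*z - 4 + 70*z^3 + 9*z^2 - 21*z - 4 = 42*b^3 + 173*b^2 + 18*b + 70*z^3 + z^2*(151*b + 44) + z*(-317*b^2 - 139*b - 34) - 8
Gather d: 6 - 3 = 3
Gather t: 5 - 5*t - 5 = -5*t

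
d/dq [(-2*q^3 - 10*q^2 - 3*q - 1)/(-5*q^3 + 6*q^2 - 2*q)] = (-62*q^4 - 22*q^3 + 23*q^2 + 12*q - 2)/(q^2*(25*q^4 - 60*q^3 + 56*q^2 - 24*q + 4))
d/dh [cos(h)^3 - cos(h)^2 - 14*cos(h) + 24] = (-3*cos(h)^2 + 2*cos(h) + 14)*sin(h)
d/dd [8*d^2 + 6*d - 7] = 16*d + 6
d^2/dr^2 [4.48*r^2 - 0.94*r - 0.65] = 8.96000000000000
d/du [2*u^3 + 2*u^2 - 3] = 2*u*(3*u + 2)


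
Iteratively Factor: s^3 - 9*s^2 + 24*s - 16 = (s - 4)*(s^2 - 5*s + 4) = (s - 4)*(s - 1)*(s - 4)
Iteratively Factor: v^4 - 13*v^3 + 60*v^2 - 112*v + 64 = (v - 1)*(v^3 - 12*v^2 + 48*v - 64) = (v - 4)*(v - 1)*(v^2 - 8*v + 16) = (v - 4)^2*(v - 1)*(v - 4)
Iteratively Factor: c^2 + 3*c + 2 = (c + 2)*(c + 1)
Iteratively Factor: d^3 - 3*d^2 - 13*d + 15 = (d + 3)*(d^2 - 6*d + 5) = (d - 5)*(d + 3)*(d - 1)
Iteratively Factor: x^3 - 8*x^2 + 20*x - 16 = (x - 4)*(x^2 - 4*x + 4) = (x - 4)*(x - 2)*(x - 2)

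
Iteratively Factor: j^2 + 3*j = (j + 3)*(j)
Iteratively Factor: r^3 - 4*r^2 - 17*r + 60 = (r - 3)*(r^2 - r - 20) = (r - 5)*(r - 3)*(r + 4)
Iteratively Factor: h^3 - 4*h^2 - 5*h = (h + 1)*(h^2 - 5*h) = (h - 5)*(h + 1)*(h)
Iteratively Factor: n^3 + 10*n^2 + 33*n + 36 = (n + 3)*(n^2 + 7*n + 12) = (n + 3)*(n + 4)*(n + 3)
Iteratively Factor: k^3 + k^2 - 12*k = (k)*(k^2 + k - 12) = k*(k + 4)*(k - 3)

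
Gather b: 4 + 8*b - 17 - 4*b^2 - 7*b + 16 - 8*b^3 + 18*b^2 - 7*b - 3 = -8*b^3 + 14*b^2 - 6*b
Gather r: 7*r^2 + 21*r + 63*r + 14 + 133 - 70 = 7*r^2 + 84*r + 77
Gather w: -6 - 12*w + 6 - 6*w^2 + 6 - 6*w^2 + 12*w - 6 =-12*w^2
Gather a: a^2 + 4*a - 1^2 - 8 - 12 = a^2 + 4*a - 21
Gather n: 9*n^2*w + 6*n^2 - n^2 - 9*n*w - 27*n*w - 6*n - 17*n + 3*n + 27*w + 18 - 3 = n^2*(9*w + 5) + n*(-36*w - 20) + 27*w + 15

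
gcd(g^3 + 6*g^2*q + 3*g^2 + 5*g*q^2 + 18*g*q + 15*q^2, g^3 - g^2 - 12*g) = g + 3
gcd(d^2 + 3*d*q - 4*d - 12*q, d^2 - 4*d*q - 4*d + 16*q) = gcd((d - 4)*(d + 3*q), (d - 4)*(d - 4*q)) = d - 4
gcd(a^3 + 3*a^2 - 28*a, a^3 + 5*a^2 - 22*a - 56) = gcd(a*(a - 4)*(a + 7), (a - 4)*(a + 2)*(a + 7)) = a^2 + 3*a - 28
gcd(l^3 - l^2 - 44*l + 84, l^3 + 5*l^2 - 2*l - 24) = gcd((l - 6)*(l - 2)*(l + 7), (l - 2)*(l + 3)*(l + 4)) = l - 2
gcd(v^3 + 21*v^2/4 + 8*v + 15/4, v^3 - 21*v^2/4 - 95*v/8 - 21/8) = 1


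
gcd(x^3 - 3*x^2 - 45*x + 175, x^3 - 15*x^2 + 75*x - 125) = x^2 - 10*x + 25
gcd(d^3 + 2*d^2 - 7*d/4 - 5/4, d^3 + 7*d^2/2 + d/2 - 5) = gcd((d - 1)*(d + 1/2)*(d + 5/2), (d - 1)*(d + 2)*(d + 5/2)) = d^2 + 3*d/2 - 5/2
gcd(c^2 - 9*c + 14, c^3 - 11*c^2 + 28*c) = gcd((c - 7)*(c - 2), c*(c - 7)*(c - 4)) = c - 7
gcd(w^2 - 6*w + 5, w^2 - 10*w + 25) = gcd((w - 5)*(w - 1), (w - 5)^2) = w - 5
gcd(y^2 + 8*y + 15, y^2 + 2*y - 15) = y + 5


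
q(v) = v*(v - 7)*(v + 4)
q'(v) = v*(v - 7) + v*(v + 4) + (v - 7)*(v + 4) = 3*v^2 - 6*v - 28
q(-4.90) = -52.48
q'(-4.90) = 73.43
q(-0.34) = 9.13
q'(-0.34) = -25.61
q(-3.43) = 20.39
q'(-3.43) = 27.87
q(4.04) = -96.15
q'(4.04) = -3.28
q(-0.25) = 6.80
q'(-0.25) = -26.31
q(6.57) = -29.86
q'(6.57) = 62.07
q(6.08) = -56.38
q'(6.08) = 46.42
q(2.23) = -66.27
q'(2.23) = -26.46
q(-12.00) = -1824.00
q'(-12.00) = 476.00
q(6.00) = -60.00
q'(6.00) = 44.00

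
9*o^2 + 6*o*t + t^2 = (3*o + t)^2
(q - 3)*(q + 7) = q^2 + 4*q - 21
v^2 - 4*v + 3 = (v - 3)*(v - 1)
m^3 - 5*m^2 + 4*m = m*(m - 4)*(m - 1)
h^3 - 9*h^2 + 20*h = h*(h - 5)*(h - 4)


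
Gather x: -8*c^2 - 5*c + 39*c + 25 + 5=-8*c^2 + 34*c + 30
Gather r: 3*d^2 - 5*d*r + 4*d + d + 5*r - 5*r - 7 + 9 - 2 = 3*d^2 - 5*d*r + 5*d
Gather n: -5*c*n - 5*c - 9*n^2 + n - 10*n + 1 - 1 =-5*c - 9*n^2 + n*(-5*c - 9)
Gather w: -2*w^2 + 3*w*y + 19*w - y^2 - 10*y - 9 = -2*w^2 + w*(3*y + 19) - y^2 - 10*y - 9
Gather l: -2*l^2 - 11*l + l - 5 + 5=-2*l^2 - 10*l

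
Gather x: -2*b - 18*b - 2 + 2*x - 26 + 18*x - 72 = -20*b + 20*x - 100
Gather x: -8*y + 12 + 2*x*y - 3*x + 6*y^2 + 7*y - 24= x*(2*y - 3) + 6*y^2 - y - 12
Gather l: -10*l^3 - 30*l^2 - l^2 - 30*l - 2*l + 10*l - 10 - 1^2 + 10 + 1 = -10*l^3 - 31*l^2 - 22*l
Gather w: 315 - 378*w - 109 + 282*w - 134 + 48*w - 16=56 - 48*w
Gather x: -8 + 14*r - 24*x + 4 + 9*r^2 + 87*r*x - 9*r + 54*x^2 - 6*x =9*r^2 + 5*r + 54*x^2 + x*(87*r - 30) - 4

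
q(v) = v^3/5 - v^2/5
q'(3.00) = 4.20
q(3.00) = 3.60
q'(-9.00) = 52.20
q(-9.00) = -162.00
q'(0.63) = -0.01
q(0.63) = -0.03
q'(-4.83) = 15.93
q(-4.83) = -27.20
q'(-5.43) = 19.86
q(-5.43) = -37.92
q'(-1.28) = 1.50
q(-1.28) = -0.75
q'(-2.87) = 6.09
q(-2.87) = -6.38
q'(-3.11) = 7.05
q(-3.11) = -7.95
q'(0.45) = -0.06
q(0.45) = -0.02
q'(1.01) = 0.21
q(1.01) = 0.00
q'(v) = 3*v^2/5 - 2*v/5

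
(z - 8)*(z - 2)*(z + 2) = z^3 - 8*z^2 - 4*z + 32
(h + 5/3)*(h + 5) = h^2 + 20*h/3 + 25/3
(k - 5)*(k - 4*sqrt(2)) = k^2 - 4*sqrt(2)*k - 5*k + 20*sqrt(2)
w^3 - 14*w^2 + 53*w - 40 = (w - 8)*(w - 5)*(w - 1)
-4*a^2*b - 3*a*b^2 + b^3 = b*(-4*a + b)*(a + b)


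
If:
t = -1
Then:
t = -1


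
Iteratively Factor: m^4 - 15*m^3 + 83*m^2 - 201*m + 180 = (m - 3)*(m^3 - 12*m^2 + 47*m - 60) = (m - 5)*(m - 3)*(m^2 - 7*m + 12) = (m - 5)*(m - 3)^2*(m - 4)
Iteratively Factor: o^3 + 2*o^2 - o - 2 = (o + 1)*(o^2 + o - 2) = (o + 1)*(o + 2)*(o - 1)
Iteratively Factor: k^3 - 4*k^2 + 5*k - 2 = (k - 1)*(k^2 - 3*k + 2) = (k - 2)*(k - 1)*(k - 1)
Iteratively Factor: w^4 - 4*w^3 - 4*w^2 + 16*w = (w + 2)*(w^3 - 6*w^2 + 8*w) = (w - 4)*(w + 2)*(w^2 - 2*w) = (w - 4)*(w - 2)*(w + 2)*(w)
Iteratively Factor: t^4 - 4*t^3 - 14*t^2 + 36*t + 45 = (t - 3)*(t^3 - t^2 - 17*t - 15) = (t - 3)*(t + 1)*(t^2 - 2*t - 15) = (t - 3)*(t + 1)*(t + 3)*(t - 5)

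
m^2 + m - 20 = (m - 4)*(m + 5)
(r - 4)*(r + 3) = r^2 - r - 12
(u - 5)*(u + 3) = u^2 - 2*u - 15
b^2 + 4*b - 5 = (b - 1)*(b + 5)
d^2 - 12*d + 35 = (d - 7)*(d - 5)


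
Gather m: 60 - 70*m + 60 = 120 - 70*m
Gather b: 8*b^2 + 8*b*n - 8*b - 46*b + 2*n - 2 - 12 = 8*b^2 + b*(8*n - 54) + 2*n - 14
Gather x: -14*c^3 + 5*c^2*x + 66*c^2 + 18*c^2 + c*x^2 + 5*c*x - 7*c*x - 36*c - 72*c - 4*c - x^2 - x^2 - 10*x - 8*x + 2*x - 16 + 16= -14*c^3 + 84*c^2 - 112*c + x^2*(c - 2) + x*(5*c^2 - 2*c - 16)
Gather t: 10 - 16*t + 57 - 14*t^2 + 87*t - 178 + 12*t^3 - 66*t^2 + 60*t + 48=12*t^3 - 80*t^2 + 131*t - 63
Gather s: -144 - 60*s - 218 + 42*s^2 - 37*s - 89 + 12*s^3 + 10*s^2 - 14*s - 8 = 12*s^3 + 52*s^2 - 111*s - 459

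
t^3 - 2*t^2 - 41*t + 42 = (t - 7)*(t - 1)*(t + 6)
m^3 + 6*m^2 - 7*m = m*(m - 1)*(m + 7)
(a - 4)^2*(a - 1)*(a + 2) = a^4 - 7*a^3 + 6*a^2 + 32*a - 32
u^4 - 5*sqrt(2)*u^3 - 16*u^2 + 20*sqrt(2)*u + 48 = (u - 2)*(u + 2)*(u - 6*sqrt(2))*(u + sqrt(2))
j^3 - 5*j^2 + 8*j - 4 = (j - 2)^2*(j - 1)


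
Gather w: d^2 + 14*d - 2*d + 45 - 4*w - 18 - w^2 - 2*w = d^2 + 12*d - w^2 - 6*w + 27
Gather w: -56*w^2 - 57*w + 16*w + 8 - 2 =-56*w^2 - 41*w + 6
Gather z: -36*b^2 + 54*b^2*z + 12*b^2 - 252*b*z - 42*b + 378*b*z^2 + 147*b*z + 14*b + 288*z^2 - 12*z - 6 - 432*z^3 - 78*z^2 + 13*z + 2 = -24*b^2 - 28*b - 432*z^3 + z^2*(378*b + 210) + z*(54*b^2 - 105*b + 1) - 4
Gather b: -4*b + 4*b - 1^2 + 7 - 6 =0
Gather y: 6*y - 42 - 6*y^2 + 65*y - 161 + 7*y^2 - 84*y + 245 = y^2 - 13*y + 42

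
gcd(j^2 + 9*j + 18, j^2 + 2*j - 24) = j + 6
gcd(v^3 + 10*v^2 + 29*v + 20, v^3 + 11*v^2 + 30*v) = v + 5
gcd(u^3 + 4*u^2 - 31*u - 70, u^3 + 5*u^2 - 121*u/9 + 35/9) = u + 7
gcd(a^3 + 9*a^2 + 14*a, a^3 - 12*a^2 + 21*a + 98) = a + 2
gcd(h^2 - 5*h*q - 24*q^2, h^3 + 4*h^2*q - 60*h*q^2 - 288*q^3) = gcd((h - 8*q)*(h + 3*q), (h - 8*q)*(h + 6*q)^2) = -h + 8*q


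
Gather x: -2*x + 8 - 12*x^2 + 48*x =-12*x^2 + 46*x + 8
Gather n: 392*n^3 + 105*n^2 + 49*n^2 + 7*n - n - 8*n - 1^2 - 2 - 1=392*n^3 + 154*n^2 - 2*n - 4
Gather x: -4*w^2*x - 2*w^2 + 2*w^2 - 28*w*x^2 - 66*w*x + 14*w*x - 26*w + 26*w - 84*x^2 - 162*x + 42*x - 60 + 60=x^2*(-28*w - 84) + x*(-4*w^2 - 52*w - 120)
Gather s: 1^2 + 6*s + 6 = 6*s + 7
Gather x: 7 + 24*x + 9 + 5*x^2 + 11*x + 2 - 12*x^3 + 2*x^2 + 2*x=-12*x^3 + 7*x^2 + 37*x + 18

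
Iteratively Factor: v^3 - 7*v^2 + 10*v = (v)*(v^2 - 7*v + 10) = v*(v - 5)*(v - 2)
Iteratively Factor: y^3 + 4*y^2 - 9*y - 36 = (y - 3)*(y^2 + 7*y + 12) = (y - 3)*(y + 4)*(y + 3)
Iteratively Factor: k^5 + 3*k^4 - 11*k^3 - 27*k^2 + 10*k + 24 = (k + 4)*(k^4 - k^3 - 7*k^2 + k + 6) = (k + 1)*(k + 4)*(k^3 - 2*k^2 - 5*k + 6) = (k - 3)*(k + 1)*(k + 4)*(k^2 + k - 2) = (k - 3)*(k + 1)*(k + 2)*(k + 4)*(k - 1)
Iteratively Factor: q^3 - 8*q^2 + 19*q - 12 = (q - 3)*(q^2 - 5*q + 4) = (q - 4)*(q - 3)*(q - 1)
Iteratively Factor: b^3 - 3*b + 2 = (b - 1)*(b^2 + b - 2) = (b - 1)^2*(b + 2)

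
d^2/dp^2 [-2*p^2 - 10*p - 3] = -4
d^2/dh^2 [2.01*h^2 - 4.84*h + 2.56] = 4.02000000000000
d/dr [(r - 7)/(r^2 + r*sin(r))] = (r*(r + sin(r)) + (7 - r)*(r*cos(r) + 2*r + sin(r)))/(r^2*(r + sin(r))^2)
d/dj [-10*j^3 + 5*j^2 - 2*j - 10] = -30*j^2 + 10*j - 2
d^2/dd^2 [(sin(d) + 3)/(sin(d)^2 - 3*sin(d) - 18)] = (-6*sin(d) + cos(d)^2 + 1)/(sin(d) - 6)^3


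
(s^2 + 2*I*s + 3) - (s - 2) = s^2 - s + 2*I*s + 5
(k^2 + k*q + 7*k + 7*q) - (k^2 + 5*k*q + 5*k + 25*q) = -4*k*q + 2*k - 18*q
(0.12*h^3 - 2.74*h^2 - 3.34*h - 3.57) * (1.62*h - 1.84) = 0.1944*h^4 - 4.6596*h^3 - 0.369199999999999*h^2 + 0.3622*h + 6.5688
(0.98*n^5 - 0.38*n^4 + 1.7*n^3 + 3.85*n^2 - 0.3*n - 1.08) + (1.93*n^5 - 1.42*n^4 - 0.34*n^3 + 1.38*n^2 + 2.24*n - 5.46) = 2.91*n^5 - 1.8*n^4 + 1.36*n^3 + 5.23*n^2 + 1.94*n - 6.54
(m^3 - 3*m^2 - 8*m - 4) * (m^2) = m^5 - 3*m^4 - 8*m^3 - 4*m^2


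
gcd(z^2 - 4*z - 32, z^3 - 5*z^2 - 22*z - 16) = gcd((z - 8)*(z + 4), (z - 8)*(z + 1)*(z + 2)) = z - 8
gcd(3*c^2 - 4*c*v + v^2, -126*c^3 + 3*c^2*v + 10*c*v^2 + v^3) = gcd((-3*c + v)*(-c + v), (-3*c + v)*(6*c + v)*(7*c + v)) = -3*c + v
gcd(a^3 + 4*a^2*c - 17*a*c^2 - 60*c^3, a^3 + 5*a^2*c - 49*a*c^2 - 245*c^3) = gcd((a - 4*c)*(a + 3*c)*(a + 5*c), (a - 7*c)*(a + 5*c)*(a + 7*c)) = a + 5*c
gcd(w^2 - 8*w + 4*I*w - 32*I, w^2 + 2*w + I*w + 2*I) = 1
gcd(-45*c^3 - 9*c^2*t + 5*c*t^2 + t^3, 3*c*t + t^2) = 3*c + t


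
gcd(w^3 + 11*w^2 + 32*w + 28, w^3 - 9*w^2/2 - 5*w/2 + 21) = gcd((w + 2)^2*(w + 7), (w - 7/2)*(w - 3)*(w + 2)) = w + 2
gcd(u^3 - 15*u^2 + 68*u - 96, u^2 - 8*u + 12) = 1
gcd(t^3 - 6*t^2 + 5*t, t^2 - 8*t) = t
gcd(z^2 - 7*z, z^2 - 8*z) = z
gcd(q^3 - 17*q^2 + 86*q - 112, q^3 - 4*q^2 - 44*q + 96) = q^2 - 10*q + 16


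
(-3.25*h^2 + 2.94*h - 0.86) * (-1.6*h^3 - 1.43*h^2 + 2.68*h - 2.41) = 5.2*h^5 - 0.0564999999999998*h^4 - 11.5382*h^3 + 16.9415*h^2 - 9.3902*h + 2.0726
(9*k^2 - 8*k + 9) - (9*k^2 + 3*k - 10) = 19 - 11*k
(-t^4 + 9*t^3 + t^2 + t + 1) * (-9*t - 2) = 9*t^5 - 79*t^4 - 27*t^3 - 11*t^2 - 11*t - 2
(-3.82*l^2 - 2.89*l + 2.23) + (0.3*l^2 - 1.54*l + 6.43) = -3.52*l^2 - 4.43*l + 8.66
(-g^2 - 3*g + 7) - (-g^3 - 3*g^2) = g^3 + 2*g^2 - 3*g + 7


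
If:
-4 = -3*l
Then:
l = 4/3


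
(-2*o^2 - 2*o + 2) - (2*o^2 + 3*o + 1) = -4*o^2 - 5*o + 1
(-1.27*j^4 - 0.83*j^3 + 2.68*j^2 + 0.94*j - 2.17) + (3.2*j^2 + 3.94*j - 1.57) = -1.27*j^4 - 0.83*j^3 + 5.88*j^2 + 4.88*j - 3.74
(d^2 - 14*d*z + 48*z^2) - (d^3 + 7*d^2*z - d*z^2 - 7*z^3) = -d^3 - 7*d^2*z + d^2 + d*z^2 - 14*d*z + 7*z^3 + 48*z^2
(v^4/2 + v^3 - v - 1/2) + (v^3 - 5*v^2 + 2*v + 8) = v^4/2 + 2*v^3 - 5*v^2 + v + 15/2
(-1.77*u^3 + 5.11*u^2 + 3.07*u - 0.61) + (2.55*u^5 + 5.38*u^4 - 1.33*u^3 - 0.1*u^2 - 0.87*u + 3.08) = 2.55*u^5 + 5.38*u^4 - 3.1*u^3 + 5.01*u^2 + 2.2*u + 2.47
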